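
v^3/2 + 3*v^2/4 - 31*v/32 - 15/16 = (v/2 + 1)*(v - 5/4)*(v + 3/4)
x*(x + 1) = x^2 + x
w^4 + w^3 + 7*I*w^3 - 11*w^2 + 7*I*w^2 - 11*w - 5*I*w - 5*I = (w + 1)*(w + I)^2*(w + 5*I)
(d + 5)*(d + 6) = d^2 + 11*d + 30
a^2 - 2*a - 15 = (a - 5)*(a + 3)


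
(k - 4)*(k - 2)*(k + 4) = k^3 - 2*k^2 - 16*k + 32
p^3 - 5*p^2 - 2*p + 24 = (p - 4)*(p - 3)*(p + 2)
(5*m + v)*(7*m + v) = 35*m^2 + 12*m*v + v^2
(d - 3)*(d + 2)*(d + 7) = d^3 + 6*d^2 - 13*d - 42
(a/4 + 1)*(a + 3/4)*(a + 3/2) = a^3/4 + 25*a^2/16 + 81*a/32 + 9/8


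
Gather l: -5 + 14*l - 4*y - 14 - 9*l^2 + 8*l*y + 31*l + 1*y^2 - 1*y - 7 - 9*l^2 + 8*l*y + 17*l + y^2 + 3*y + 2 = -18*l^2 + l*(16*y + 62) + 2*y^2 - 2*y - 24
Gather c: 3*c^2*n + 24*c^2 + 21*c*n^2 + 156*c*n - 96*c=c^2*(3*n + 24) + c*(21*n^2 + 156*n - 96)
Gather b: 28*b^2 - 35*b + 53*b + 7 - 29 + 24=28*b^2 + 18*b + 2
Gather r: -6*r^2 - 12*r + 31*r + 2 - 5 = -6*r^2 + 19*r - 3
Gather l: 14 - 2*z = 14 - 2*z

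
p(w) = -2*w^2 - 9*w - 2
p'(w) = -4*w - 9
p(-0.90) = 4.48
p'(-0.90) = -5.40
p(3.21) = -51.50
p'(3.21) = -21.84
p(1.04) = -13.52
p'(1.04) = -13.16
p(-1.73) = 7.58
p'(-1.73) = -2.08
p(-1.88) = 7.85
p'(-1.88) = -1.48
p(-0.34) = 0.83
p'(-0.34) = -7.64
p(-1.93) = 7.92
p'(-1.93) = -1.28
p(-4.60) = -2.92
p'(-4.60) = 9.40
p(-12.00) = -182.00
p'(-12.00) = 39.00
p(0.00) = -2.00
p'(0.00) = -9.00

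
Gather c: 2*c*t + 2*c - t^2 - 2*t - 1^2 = c*(2*t + 2) - t^2 - 2*t - 1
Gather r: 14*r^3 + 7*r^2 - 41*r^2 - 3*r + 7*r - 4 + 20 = 14*r^3 - 34*r^2 + 4*r + 16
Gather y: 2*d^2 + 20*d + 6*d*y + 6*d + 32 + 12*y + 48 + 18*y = 2*d^2 + 26*d + y*(6*d + 30) + 80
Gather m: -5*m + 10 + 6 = 16 - 5*m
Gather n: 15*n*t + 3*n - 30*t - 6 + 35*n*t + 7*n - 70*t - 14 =n*(50*t + 10) - 100*t - 20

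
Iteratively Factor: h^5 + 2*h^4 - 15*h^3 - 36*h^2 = (h + 3)*(h^4 - h^3 - 12*h^2) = h*(h + 3)*(h^3 - h^2 - 12*h) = h*(h - 4)*(h + 3)*(h^2 + 3*h) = h*(h - 4)*(h + 3)^2*(h)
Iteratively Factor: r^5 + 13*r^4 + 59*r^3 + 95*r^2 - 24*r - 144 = (r + 3)*(r^4 + 10*r^3 + 29*r^2 + 8*r - 48) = (r + 3)*(r + 4)*(r^3 + 6*r^2 + 5*r - 12) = (r - 1)*(r + 3)*(r + 4)*(r^2 + 7*r + 12) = (r - 1)*(r + 3)*(r + 4)^2*(r + 3)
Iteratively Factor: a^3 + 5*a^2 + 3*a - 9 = (a - 1)*(a^2 + 6*a + 9) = (a - 1)*(a + 3)*(a + 3)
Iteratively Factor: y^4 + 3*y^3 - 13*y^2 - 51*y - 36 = (y - 4)*(y^3 + 7*y^2 + 15*y + 9) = (y - 4)*(y + 1)*(y^2 + 6*y + 9) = (y - 4)*(y + 1)*(y + 3)*(y + 3)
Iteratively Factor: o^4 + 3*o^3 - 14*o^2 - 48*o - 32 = (o + 1)*(o^3 + 2*o^2 - 16*o - 32) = (o + 1)*(o + 4)*(o^2 - 2*o - 8) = (o - 4)*(o + 1)*(o + 4)*(o + 2)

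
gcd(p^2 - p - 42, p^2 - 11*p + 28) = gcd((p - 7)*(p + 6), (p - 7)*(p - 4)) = p - 7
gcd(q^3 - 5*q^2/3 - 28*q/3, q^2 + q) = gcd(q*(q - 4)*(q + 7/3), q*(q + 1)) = q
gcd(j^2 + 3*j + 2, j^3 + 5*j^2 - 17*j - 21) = j + 1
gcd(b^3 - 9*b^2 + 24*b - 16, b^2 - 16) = b - 4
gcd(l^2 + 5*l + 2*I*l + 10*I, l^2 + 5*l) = l + 5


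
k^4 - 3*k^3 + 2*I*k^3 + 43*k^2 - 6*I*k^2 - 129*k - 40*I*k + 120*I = (k - 3)*(k - 5*I)*(k - I)*(k + 8*I)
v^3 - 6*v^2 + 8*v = v*(v - 4)*(v - 2)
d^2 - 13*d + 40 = (d - 8)*(d - 5)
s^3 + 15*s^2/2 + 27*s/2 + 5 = (s + 1/2)*(s + 2)*(s + 5)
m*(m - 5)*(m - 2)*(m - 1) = m^4 - 8*m^3 + 17*m^2 - 10*m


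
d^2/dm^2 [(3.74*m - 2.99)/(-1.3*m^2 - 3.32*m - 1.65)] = (-(2.6*m + 3.32)*(3.74*m - 2.99)*(5.2*m + 6.64) + (29.172*m + 17.0596)*(1.3*m^2 + 3.32*m + 1.65))/(1.3*m^2 + 3.32*m + 1.65)^3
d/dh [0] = 0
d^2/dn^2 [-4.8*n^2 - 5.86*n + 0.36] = -9.60000000000000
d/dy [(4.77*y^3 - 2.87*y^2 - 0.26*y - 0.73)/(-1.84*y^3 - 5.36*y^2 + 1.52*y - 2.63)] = (3.5527136788005e-15*y^5 - 30.848*y^4 + 13.544*y^3 - 47.4209*y^2 + 7.2706*y + 1.7934)/(3.3856*y^6 + 19.7248*y^5 + 23.136*y^4 - 6.616*y^3 + 30.504*y^2 - 7.9952*y + 6.9169)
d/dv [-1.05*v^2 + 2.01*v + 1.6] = 2.01 - 2.1*v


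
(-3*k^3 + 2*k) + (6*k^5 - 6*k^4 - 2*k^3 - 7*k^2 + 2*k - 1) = 6*k^5 - 6*k^4 - 5*k^3 - 7*k^2 + 4*k - 1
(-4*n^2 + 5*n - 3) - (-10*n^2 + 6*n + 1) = 6*n^2 - n - 4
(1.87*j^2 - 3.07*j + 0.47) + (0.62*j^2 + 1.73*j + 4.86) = 2.49*j^2 - 1.34*j + 5.33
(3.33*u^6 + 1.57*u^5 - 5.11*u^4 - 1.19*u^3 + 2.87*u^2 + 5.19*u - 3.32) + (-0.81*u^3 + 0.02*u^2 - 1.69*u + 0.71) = 3.33*u^6 + 1.57*u^5 - 5.11*u^4 - 2.0*u^3 + 2.89*u^2 + 3.5*u - 2.61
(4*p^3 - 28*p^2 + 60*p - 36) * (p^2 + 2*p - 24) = 4*p^5 - 20*p^4 - 92*p^3 + 756*p^2 - 1512*p + 864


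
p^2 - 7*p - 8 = (p - 8)*(p + 1)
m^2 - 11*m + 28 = (m - 7)*(m - 4)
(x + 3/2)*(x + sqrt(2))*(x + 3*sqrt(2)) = x^3 + 3*x^2/2 + 4*sqrt(2)*x^2 + 6*x + 6*sqrt(2)*x + 9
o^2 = o^2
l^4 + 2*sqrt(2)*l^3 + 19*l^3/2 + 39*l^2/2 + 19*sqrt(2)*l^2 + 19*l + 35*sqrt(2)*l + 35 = (l + 5/2)*(l + 7)*(l + sqrt(2))^2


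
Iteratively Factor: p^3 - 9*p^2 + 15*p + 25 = (p + 1)*(p^2 - 10*p + 25) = (p - 5)*(p + 1)*(p - 5)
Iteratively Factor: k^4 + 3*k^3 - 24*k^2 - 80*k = (k)*(k^3 + 3*k^2 - 24*k - 80) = k*(k + 4)*(k^2 - k - 20) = k*(k + 4)^2*(k - 5)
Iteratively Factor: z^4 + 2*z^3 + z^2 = (z + 1)*(z^3 + z^2) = (z + 1)^2*(z^2) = z*(z + 1)^2*(z)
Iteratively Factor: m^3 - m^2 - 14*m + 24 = (m + 4)*(m^2 - 5*m + 6) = (m - 3)*(m + 4)*(m - 2)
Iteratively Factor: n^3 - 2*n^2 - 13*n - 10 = (n + 1)*(n^2 - 3*n - 10) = (n + 1)*(n + 2)*(n - 5)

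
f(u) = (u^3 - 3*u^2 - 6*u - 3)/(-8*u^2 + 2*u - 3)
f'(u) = (16*u - 2)*(u^3 - 3*u^2 - 6*u - 3)/(-8*u^2 + 2*u - 3)^2 + (3*u^2 - 6*u - 6)/(-8*u^2 + 2*u - 3) = (-8*u^4 + 4*u^3 - 63*u^2 - 30*u + 24)/(64*u^4 - 32*u^3 + 52*u^2 - 12*u + 9)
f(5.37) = -0.15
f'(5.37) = -0.16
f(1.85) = 0.68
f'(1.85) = -0.44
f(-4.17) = 0.68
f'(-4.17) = -0.16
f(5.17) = -0.12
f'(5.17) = -0.16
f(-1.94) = 0.27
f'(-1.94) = -0.22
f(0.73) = 1.48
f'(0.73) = -0.96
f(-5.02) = 0.82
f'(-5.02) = -0.15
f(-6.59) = 1.04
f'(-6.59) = -0.14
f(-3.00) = 0.48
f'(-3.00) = -0.18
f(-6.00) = 0.96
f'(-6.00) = -0.14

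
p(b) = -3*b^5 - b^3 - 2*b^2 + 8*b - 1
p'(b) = -15*b^4 - 3*b^2 - 4*b + 8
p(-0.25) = -3.11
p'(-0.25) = 8.75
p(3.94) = -2910.10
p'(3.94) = -3669.06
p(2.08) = -118.81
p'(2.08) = -294.07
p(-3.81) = 2403.29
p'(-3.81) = -3181.07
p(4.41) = -5094.35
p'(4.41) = -5741.41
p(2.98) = -726.41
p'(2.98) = -1213.48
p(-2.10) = 105.16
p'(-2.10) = -288.55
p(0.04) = -0.68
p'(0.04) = 7.84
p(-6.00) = 23423.00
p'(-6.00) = -19516.00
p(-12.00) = 747839.00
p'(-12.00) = -311416.00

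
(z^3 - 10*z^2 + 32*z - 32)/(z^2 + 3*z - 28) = (z^2 - 6*z + 8)/(z + 7)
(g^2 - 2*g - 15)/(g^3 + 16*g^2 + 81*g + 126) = (g - 5)/(g^2 + 13*g + 42)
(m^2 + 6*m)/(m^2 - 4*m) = (m + 6)/(m - 4)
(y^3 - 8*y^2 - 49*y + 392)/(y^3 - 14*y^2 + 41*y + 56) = (y + 7)/(y + 1)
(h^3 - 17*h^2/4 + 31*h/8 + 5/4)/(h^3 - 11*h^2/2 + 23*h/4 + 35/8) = (4*h^2 - 7*h - 2)/(4*h^2 - 12*h - 7)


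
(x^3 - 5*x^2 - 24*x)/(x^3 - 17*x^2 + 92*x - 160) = x*(x + 3)/(x^2 - 9*x + 20)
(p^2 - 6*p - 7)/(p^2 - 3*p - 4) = (p - 7)/(p - 4)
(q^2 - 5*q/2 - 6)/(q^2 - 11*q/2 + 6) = (2*q + 3)/(2*q - 3)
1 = 1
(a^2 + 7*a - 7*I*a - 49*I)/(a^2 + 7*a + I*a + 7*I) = (a - 7*I)/(a + I)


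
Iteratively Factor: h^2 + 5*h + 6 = (h + 2)*(h + 3)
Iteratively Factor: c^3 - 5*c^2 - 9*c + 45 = (c - 5)*(c^2 - 9) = (c - 5)*(c + 3)*(c - 3)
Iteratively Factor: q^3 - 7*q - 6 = (q - 3)*(q^2 + 3*q + 2) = (q - 3)*(q + 1)*(q + 2)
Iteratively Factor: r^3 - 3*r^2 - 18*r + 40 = (r - 5)*(r^2 + 2*r - 8) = (r - 5)*(r + 4)*(r - 2)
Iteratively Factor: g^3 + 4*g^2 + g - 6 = (g - 1)*(g^2 + 5*g + 6) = (g - 1)*(g + 3)*(g + 2)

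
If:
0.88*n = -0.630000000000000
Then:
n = -0.72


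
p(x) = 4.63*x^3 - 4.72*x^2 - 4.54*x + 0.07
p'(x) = 13.89*x^2 - 9.44*x - 4.54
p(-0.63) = -0.10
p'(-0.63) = 6.92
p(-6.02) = -1153.77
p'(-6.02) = 555.67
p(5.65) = 658.82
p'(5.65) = 385.53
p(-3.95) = -340.99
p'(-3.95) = 249.47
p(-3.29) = -200.96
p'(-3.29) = 176.86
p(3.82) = 171.94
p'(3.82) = 162.09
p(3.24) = 93.29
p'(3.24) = 110.69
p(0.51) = -2.86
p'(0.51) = -5.74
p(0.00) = 0.07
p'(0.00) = -4.54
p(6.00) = 802.99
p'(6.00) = 438.86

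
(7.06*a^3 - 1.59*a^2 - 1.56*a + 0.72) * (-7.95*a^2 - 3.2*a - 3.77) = -56.127*a^5 - 9.9515*a^4 - 9.1262*a^3 + 5.2623*a^2 + 3.5772*a - 2.7144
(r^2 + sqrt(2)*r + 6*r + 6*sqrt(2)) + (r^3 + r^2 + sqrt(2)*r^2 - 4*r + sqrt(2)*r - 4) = r^3 + sqrt(2)*r^2 + 2*r^2 + 2*r + 2*sqrt(2)*r - 4 + 6*sqrt(2)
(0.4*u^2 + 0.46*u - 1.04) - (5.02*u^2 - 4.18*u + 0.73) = -4.62*u^2 + 4.64*u - 1.77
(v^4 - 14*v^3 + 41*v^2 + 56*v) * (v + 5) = v^5 - 9*v^4 - 29*v^3 + 261*v^2 + 280*v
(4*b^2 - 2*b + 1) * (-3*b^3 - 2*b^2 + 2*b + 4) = -12*b^5 - 2*b^4 + 9*b^3 + 10*b^2 - 6*b + 4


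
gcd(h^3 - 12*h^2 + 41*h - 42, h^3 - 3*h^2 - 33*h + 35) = h - 7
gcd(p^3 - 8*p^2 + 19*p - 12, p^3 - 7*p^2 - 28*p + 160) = p - 4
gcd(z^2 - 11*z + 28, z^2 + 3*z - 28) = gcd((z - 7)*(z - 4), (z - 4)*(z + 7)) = z - 4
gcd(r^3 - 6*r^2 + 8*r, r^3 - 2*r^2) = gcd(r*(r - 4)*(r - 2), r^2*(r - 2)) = r^2 - 2*r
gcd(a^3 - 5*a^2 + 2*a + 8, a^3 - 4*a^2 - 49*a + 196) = a - 4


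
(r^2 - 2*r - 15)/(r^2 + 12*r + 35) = (r^2 - 2*r - 15)/(r^2 + 12*r + 35)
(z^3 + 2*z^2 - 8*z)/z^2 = z + 2 - 8/z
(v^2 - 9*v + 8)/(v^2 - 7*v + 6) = (v - 8)/(v - 6)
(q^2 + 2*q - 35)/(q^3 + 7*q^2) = (q - 5)/q^2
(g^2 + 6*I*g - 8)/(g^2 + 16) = (g + 2*I)/(g - 4*I)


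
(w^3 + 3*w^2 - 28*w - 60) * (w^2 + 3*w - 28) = w^5 + 6*w^4 - 47*w^3 - 228*w^2 + 604*w + 1680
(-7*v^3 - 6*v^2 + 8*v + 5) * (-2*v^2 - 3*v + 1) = 14*v^5 + 33*v^4 - 5*v^3 - 40*v^2 - 7*v + 5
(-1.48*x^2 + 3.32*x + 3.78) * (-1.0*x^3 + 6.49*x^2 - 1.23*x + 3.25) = 1.48*x^5 - 12.9252*x^4 + 19.5872*x^3 + 15.6386*x^2 + 6.1406*x + 12.285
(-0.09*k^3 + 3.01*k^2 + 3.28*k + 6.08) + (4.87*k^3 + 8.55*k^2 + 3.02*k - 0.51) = 4.78*k^3 + 11.56*k^2 + 6.3*k + 5.57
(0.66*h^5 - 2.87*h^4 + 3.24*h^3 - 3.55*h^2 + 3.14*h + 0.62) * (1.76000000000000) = 1.1616*h^5 - 5.0512*h^4 + 5.7024*h^3 - 6.248*h^2 + 5.5264*h + 1.0912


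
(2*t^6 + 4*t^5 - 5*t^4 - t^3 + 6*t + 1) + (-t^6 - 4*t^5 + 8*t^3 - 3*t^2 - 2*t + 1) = t^6 - 5*t^4 + 7*t^3 - 3*t^2 + 4*t + 2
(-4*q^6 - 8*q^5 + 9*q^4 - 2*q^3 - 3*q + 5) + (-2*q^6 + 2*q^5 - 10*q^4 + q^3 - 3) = -6*q^6 - 6*q^5 - q^4 - q^3 - 3*q + 2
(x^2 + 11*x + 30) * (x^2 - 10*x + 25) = x^4 + x^3 - 55*x^2 - 25*x + 750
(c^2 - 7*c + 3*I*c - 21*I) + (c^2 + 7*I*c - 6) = 2*c^2 - 7*c + 10*I*c - 6 - 21*I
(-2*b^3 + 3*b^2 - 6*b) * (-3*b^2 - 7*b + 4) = 6*b^5 + 5*b^4 - 11*b^3 + 54*b^2 - 24*b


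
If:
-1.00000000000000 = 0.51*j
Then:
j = -1.96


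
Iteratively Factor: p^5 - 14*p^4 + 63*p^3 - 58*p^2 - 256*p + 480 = (p - 4)*(p^4 - 10*p^3 + 23*p^2 + 34*p - 120) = (p - 4)*(p - 3)*(p^3 - 7*p^2 + 2*p + 40) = (p - 5)*(p - 4)*(p - 3)*(p^2 - 2*p - 8) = (p - 5)*(p - 4)^2*(p - 3)*(p + 2)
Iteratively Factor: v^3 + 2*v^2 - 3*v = (v - 1)*(v^2 + 3*v) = v*(v - 1)*(v + 3)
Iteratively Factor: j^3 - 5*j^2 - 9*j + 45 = (j - 3)*(j^2 - 2*j - 15) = (j - 5)*(j - 3)*(j + 3)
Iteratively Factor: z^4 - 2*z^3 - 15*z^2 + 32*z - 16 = (z - 1)*(z^3 - z^2 - 16*z + 16) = (z - 4)*(z - 1)*(z^2 + 3*z - 4) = (z - 4)*(z - 1)^2*(z + 4)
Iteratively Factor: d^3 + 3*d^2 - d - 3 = (d - 1)*(d^2 + 4*d + 3) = (d - 1)*(d + 3)*(d + 1)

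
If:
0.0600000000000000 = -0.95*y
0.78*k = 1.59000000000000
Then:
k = 2.04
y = -0.06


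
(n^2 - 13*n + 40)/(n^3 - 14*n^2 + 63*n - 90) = (n - 8)/(n^2 - 9*n + 18)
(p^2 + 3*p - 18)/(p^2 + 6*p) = (p - 3)/p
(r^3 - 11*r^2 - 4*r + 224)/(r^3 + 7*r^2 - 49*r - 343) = (r^2 - 4*r - 32)/(r^2 + 14*r + 49)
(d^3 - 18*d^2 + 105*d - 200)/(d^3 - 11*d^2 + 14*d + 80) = (d - 5)/(d + 2)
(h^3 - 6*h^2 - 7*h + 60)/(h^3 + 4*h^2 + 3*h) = (h^2 - 9*h + 20)/(h*(h + 1))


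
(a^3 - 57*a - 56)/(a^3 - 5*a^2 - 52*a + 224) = (a + 1)/(a - 4)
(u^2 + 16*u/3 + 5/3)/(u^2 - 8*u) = (3*u^2 + 16*u + 5)/(3*u*(u - 8))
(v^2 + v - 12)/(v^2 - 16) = (v - 3)/(v - 4)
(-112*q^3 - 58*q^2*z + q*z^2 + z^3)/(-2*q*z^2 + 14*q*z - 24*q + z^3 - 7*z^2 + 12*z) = (112*q^3 + 58*q^2*z - q*z^2 - z^3)/(2*q*z^2 - 14*q*z + 24*q - z^3 + 7*z^2 - 12*z)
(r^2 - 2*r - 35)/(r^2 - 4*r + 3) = (r^2 - 2*r - 35)/(r^2 - 4*r + 3)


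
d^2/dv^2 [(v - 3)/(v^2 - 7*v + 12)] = 2/(v^3 - 12*v^2 + 48*v - 64)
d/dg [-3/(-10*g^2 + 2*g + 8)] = 3*(1 - 10*g)/(2*(-5*g^2 + g + 4)^2)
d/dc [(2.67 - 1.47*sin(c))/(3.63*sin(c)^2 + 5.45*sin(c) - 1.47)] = (5.3361*sin(c)^2 - 19.3842*sin(c) - 12.3906)*cos(c)/(13.1769*sin(c)^4 + 39.567*sin(c)^3 + 19.0303*sin(c)^2 - 16.023*sin(c) + 2.1609)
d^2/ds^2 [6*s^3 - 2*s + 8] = 36*s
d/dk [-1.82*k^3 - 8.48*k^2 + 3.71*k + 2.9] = -5.46*k^2 - 16.96*k + 3.71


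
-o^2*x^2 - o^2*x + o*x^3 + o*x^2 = x*(-o + x)*(o*x + o)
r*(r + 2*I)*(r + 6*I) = r^3 + 8*I*r^2 - 12*r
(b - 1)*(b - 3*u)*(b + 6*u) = b^3 + 3*b^2*u - b^2 - 18*b*u^2 - 3*b*u + 18*u^2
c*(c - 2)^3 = c^4 - 6*c^3 + 12*c^2 - 8*c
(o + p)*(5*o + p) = 5*o^2 + 6*o*p + p^2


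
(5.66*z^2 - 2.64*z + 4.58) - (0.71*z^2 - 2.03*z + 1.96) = 4.95*z^2 - 0.61*z + 2.62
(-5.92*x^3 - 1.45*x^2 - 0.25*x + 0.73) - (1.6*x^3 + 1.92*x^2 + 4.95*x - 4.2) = -7.52*x^3 - 3.37*x^2 - 5.2*x + 4.93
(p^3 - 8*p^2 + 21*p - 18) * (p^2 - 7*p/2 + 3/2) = p^5 - 23*p^4/2 + 101*p^3/2 - 207*p^2/2 + 189*p/2 - 27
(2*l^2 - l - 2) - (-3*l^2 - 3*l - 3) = 5*l^2 + 2*l + 1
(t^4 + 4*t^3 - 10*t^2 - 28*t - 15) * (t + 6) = t^5 + 10*t^4 + 14*t^3 - 88*t^2 - 183*t - 90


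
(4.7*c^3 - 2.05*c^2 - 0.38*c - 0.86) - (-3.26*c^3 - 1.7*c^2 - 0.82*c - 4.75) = 7.96*c^3 - 0.35*c^2 + 0.44*c + 3.89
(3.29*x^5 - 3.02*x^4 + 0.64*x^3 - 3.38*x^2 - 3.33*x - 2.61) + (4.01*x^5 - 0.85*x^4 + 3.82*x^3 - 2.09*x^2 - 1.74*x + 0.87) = 7.3*x^5 - 3.87*x^4 + 4.46*x^3 - 5.47*x^2 - 5.07*x - 1.74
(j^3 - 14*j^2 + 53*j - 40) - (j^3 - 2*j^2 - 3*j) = -12*j^2 + 56*j - 40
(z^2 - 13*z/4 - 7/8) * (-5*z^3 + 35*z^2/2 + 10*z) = -5*z^5 + 135*z^4/4 - 85*z^3/2 - 765*z^2/16 - 35*z/4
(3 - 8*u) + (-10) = -8*u - 7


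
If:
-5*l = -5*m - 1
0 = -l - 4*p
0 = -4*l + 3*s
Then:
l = 3*s/4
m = 3*s/4 - 1/5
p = -3*s/16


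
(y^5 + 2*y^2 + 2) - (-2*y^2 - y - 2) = y^5 + 4*y^2 + y + 4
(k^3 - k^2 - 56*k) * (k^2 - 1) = k^5 - k^4 - 57*k^3 + k^2 + 56*k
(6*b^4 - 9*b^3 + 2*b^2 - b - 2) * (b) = 6*b^5 - 9*b^4 + 2*b^3 - b^2 - 2*b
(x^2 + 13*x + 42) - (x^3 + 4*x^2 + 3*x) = -x^3 - 3*x^2 + 10*x + 42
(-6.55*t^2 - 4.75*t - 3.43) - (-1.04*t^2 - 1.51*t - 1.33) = -5.51*t^2 - 3.24*t - 2.1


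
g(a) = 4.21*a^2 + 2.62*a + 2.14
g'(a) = 8.42*a + 2.62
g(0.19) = 2.79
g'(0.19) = 4.22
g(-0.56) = 1.99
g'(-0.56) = -2.10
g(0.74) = 6.38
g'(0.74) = 8.85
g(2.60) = 37.41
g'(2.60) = 24.51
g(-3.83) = 53.86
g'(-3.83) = -29.63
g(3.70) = 69.47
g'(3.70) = 33.77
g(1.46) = 14.94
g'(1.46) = 14.91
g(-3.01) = 32.40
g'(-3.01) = -22.72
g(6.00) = 169.42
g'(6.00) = 53.14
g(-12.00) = 576.94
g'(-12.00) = -98.42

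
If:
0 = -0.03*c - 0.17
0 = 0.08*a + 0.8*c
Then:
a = 56.67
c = -5.67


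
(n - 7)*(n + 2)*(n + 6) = n^3 + n^2 - 44*n - 84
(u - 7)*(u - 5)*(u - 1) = u^3 - 13*u^2 + 47*u - 35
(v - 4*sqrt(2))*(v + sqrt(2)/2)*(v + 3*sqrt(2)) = v^3 - sqrt(2)*v^2/2 - 25*v - 12*sqrt(2)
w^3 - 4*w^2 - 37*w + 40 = (w - 8)*(w - 1)*(w + 5)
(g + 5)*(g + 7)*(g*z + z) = g^3*z + 13*g^2*z + 47*g*z + 35*z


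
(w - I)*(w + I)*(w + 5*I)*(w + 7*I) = w^4 + 12*I*w^3 - 34*w^2 + 12*I*w - 35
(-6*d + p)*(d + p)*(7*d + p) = -42*d^3 - 41*d^2*p + 2*d*p^2 + p^3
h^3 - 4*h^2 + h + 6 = (h - 3)*(h - 2)*(h + 1)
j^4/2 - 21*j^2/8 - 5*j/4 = j*(j/2 + 1/4)*(j - 5/2)*(j + 2)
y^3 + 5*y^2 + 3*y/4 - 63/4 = (y - 3/2)*(y + 3)*(y + 7/2)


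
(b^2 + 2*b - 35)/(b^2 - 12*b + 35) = (b + 7)/(b - 7)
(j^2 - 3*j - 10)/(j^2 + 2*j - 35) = (j + 2)/(j + 7)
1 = 1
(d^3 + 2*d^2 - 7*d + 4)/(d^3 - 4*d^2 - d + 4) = (d^2 + 3*d - 4)/(d^2 - 3*d - 4)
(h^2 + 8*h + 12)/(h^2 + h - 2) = (h + 6)/(h - 1)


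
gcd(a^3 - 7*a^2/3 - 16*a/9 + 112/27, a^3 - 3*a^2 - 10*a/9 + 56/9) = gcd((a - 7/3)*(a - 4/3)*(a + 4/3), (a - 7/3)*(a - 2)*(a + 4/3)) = a^2 - a - 28/9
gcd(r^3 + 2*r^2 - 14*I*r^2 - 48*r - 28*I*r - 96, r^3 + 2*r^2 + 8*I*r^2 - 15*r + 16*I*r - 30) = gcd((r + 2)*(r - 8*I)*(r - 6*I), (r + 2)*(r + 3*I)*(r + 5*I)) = r + 2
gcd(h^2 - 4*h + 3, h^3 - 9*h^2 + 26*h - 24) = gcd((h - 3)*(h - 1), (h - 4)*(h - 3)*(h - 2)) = h - 3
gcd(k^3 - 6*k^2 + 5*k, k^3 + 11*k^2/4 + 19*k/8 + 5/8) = 1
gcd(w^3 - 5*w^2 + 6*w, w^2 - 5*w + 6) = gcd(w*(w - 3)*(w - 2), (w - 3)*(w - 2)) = w^2 - 5*w + 6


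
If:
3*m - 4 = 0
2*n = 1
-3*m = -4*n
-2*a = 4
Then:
No Solution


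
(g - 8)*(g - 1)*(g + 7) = g^3 - 2*g^2 - 55*g + 56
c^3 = c^3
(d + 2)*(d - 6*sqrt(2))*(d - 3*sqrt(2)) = d^3 - 9*sqrt(2)*d^2 + 2*d^2 - 18*sqrt(2)*d + 36*d + 72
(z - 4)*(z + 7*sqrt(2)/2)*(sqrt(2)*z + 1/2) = sqrt(2)*z^3 - 4*sqrt(2)*z^2 + 15*z^2/2 - 30*z + 7*sqrt(2)*z/4 - 7*sqrt(2)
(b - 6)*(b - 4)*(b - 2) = b^3 - 12*b^2 + 44*b - 48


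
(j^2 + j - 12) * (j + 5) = j^3 + 6*j^2 - 7*j - 60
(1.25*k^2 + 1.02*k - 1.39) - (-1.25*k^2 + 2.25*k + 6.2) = 2.5*k^2 - 1.23*k - 7.59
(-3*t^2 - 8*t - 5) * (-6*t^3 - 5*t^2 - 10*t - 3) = 18*t^5 + 63*t^4 + 100*t^3 + 114*t^2 + 74*t + 15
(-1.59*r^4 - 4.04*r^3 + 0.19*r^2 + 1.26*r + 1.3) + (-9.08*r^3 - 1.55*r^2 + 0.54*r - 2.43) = -1.59*r^4 - 13.12*r^3 - 1.36*r^2 + 1.8*r - 1.13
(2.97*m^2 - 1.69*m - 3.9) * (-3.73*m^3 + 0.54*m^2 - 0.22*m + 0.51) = -11.0781*m^5 + 7.9075*m^4 + 12.981*m^3 - 0.2195*m^2 - 0.00390000000000001*m - 1.989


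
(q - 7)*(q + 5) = q^2 - 2*q - 35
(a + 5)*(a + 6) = a^2 + 11*a + 30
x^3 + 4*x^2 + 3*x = x*(x + 1)*(x + 3)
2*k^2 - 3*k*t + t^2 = (-2*k + t)*(-k + t)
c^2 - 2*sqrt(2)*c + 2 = (c - sqrt(2))^2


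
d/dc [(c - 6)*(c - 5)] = 2*c - 11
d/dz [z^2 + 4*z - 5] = 2*z + 4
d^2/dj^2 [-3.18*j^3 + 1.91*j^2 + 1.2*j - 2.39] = 3.82 - 19.08*j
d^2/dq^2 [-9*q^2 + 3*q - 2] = -18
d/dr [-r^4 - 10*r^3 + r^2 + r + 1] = -4*r^3 - 30*r^2 + 2*r + 1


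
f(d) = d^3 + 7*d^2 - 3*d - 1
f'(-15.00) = 462.00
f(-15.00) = -1756.00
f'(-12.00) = 261.00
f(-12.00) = -685.00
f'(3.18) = 71.86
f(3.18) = 92.40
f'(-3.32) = -16.41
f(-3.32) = 49.52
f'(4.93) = 138.93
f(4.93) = 274.17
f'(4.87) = 136.33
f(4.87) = 265.91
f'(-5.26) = 6.36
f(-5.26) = 62.92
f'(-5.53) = 11.32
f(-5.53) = 60.54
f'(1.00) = 14.00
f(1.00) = 4.00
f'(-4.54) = -4.73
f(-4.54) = 63.32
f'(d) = 3*d^2 + 14*d - 3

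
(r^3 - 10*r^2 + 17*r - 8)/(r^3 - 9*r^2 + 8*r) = (r - 1)/r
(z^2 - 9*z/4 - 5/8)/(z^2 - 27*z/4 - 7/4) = (z - 5/2)/(z - 7)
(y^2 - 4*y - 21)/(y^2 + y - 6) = (y - 7)/(y - 2)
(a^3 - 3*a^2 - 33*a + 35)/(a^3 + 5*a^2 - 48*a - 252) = (a^2 + 4*a - 5)/(a^2 + 12*a + 36)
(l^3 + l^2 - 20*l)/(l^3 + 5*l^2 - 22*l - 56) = l*(l + 5)/(l^2 + 9*l + 14)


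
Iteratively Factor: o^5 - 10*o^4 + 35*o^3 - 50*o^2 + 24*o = (o - 2)*(o^4 - 8*o^3 + 19*o^2 - 12*o) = o*(o - 2)*(o^3 - 8*o^2 + 19*o - 12) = o*(o - 3)*(o - 2)*(o^2 - 5*o + 4) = o*(o - 3)*(o - 2)*(o - 1)*(o - 4)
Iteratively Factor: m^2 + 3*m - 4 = (m - 1)*(m + 4)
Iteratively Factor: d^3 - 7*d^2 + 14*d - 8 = (d - 1)*(d^2 - 6*d + 8) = (d - 2)*(d - 1)*(d - 4)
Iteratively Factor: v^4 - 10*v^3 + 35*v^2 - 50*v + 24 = (v - 4)*(v^3 - 6*v^2 + 11*v - 6) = (v - 4)*(v - 2)*(v^2 - 4*v + 3) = (v - 4)*(v - 3)*(v - 2)*(v - 1)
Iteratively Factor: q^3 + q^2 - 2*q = (q + 2)*(q^2 - q) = (q - 1)*(q + 2)*(q)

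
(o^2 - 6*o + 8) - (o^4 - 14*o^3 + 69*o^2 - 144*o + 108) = -o^4 + 14*o^3 - 68*o^2 + 138*o - 100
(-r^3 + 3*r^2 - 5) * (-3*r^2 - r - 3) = 3*r^5 - 8*r^4 + 6*r^2 + 5*r + 15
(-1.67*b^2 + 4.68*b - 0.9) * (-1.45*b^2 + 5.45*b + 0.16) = 2.4215*b^4 - 15.8875*b^3 + 26.5438*b^2 - 4.1562*b - 0.144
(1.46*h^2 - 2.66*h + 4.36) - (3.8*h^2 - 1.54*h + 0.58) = -2.34*h^2 - 1.12*h + 3.78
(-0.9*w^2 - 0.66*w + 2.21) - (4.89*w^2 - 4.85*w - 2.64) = -5.79*w^2 + 4.19*w + 4.85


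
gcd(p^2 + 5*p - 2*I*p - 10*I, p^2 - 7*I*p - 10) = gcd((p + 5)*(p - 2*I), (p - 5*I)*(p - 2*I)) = p - 2*I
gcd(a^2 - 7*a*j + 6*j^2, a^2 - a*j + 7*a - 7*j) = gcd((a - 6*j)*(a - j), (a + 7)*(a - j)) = a - j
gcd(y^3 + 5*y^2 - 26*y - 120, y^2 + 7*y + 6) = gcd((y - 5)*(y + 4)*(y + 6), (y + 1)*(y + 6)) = y + 6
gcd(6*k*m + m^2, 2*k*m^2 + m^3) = m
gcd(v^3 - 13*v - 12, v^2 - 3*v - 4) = v^2 - 3*v - 4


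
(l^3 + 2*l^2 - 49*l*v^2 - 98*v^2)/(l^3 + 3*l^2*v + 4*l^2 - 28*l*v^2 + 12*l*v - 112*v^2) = (-l^2 + 7*l*v - 2*l + 14*v)/(-l^2 + 4*l*v - 4*l + 16*v)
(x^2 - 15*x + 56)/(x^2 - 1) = (x^2 - 15*x + 56)/(x^2 - 1)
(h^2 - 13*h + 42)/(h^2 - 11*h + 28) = (h - 6)/(h - 4)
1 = 1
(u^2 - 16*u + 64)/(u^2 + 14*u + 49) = (u^2 - 16*u + 64)/(u^2 + 14*u + 49)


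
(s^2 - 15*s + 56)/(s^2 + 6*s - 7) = (s^2 - 15*s + 56)/(s^2 + 6*s - 7)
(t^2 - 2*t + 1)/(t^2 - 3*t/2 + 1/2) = 2*(t - 1)/(2*t - 1)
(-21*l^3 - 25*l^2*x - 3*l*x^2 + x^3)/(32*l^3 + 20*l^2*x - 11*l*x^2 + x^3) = (-21*l^2 - 4*l*x + x^2)/(32*l^2 - 12*l*x + x^2)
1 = 1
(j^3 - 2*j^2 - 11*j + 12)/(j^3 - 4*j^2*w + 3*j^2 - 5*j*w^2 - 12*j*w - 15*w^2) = (-j^2 + 5*j - 4)/(-j^2 + 4*j*w + 5*w^2)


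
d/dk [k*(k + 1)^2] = (k + 1)*(3*k + 1)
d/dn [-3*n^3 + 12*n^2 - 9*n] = -9*n^2 + 24*n - 9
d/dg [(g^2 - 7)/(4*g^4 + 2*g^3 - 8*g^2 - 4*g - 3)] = 2*(-4*g^5 - g^4 + 56*g^3 + 19*g^2 - 59*g - 14)/(16*g^8 + 16*g^7 - 60*g^6 - 64*g^5 + 24*g^4 + 52*g^3 + 64*g^2 + 24*g + 9)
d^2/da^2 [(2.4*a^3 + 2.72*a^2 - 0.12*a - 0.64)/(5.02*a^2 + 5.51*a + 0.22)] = (5.6843418860808e-14*a^5 - 16.0922239999999*a^3 - 97.3376639999999*a^2 - 104.72304*a - 36.893072)/(126.506008*a^6 + 416.562612*a^5 + 473.85537*a^4 + 203.795615*a^3 + 20.76657*a^2 + 0.800052*a + 0.010648)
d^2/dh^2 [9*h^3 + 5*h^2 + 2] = 54*h + 10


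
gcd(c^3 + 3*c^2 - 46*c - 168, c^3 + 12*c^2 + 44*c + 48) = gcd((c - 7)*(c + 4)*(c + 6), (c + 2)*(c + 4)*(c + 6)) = c^2 + 10*c + 24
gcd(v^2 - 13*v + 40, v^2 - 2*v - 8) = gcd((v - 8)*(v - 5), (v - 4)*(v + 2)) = 1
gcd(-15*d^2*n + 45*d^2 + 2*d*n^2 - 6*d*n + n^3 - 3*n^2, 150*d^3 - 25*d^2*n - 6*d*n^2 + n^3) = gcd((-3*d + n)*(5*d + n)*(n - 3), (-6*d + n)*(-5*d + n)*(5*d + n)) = 5*d + n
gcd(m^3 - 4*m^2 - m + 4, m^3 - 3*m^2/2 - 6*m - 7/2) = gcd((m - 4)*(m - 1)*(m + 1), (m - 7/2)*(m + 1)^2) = m + 1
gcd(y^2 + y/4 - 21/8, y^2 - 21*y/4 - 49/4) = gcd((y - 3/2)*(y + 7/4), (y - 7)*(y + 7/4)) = y + 7/4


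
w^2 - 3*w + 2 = (w - 2)*(w - 1)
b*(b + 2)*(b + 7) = b^3 + 9*b^2 + 14*b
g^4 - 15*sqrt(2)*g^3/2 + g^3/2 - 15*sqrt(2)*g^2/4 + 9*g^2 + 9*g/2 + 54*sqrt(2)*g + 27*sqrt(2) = (g + 1/2)*(g - 6*sqrt(2))*(g - 3*sqrt(2))*(g + 3*sqrt(2)/2)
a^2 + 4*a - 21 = (a - 3)*(a + 7)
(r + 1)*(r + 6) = r^2 + 7*r + 6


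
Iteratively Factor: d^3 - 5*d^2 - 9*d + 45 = (d - 3)*(d^2 - 2*d - 15) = (d - 3)*(d + 3)*(d - 5)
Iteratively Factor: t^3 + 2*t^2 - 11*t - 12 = (t + 1)*(t^2 + t - 12) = (t - 3)*(t + 1)*(t + 4)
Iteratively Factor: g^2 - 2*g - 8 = (g + 2)*(g - 4)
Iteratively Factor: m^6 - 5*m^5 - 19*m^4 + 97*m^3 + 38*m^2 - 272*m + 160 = (m + 4)*(m^5 - 9*m^4 + 17*m^3 + 29*m^2 - 78*m + 40) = (m + 2)*(m + 4)*(m^4 - 11*m^3 + 39*m^2 - 49*m + 20) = (m - 5)*(m + 2)*(m + 4)*(m^3 - 6*m^2 + 9*m - 4) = (m - 5)*(m - 1)*(m + 2)*(m + 4)*(m^2 - 5*m + 4) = (m - 5)*(m - 4)*(m - 1)*(m + 2)*(m + 4)*(m - 1)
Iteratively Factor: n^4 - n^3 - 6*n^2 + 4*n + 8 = (n - 2)*(n^3 + n^2 - 4*n - 4) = (n - 2)*(n + 1)*(n^2 - 4) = (n - 2)^2*(n + 1)*(n + 2)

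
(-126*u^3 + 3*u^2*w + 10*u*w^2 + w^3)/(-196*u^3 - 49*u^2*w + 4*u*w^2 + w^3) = (18*u^2 - 3*u*w - w^2)/(28*u^2 + 3*u*w - w^2)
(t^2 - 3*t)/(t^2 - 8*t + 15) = t/(t - 5)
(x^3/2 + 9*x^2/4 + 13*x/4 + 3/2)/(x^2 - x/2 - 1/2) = (2*x^3 + 9*x^2 + 13*x + 6)/(2*(2*x^2 - x - 1))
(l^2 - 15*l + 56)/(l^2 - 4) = (l^2 - 15*l + 56)/(l^2 - 4)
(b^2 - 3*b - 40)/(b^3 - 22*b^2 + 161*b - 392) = (b + 5)/(b^2 - 14*b + 49)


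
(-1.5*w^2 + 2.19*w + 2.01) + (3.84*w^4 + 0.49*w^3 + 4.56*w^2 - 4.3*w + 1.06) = 3.84*w^4 + 0.49*w^3 + 3.06*w^2 - 2.11*w + 3.07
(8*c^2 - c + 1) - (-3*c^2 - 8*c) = 11*c^2 + 7*c + 1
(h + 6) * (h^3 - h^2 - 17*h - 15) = h^4 + 5*h^3 - 23*h^2 - 117*h - 90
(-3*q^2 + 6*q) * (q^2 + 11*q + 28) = -3*q^4 - 27*q^3 - 18*q^2 + 168*q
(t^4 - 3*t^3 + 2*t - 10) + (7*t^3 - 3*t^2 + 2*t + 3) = t^4 + 4*t^3 - 3*t^2 + 4*t - 7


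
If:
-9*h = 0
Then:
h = 0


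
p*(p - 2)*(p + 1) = p^3 - p^2 - 2*p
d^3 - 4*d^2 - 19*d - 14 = (d - 7)*(d + 1)*(d + 2)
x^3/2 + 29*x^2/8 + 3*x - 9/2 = (x/2 + 1)*(x - 3/4)*(x + 6)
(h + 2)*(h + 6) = h^2 + 8*h + 12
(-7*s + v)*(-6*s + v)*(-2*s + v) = -84*s^3 + 68*s^2*v - 15*s*v^2 + v^3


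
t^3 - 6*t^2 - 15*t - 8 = (t - 8)*(t + 1)^2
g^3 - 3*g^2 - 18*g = g*(g - 6)*(g + 3)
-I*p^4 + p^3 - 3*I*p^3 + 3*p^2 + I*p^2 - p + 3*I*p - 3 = (p - 1)*(p + 3)*(p + I)*(-I*p - I)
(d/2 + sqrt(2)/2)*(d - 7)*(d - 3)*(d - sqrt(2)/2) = d^4/2 - 5*d^3 + sqrt(2)*d^3/4 - 5*sqrt(2)*d^2/2 + 10*d^2 + 5*d + 21*sqrt(2)*d/4 - 21/2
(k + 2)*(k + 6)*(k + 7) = k^3 + 15*k^2 + 68*k + 84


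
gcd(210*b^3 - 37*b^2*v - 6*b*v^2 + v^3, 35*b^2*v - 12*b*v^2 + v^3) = 35*b^2 - 12*b*v + v^2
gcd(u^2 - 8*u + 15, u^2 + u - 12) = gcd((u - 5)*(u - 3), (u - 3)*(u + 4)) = u - 3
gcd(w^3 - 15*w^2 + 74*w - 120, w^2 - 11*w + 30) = w^2 - 11*w + 30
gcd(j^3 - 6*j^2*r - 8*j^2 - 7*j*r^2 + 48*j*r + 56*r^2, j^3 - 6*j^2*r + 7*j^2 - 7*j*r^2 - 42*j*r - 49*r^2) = -j^2 + 6*j*r + 7*r^2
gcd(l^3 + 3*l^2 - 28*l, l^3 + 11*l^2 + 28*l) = l^2 + 7*l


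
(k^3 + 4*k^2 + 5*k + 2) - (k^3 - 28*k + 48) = 4*k^2 + 33*k - 46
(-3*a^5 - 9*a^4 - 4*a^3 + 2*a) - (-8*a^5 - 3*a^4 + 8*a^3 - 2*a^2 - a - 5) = 5*a^5 - 6*a^4 - 12*a^3 + 2*a^2 + 3*a + 5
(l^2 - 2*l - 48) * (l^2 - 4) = l^4 - 2*l^3 - 52*l^2 + 8*l + 192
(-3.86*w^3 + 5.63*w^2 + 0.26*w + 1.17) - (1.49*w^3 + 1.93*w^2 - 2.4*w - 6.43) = -5.35*w^3 + 3.7*w^2 + 2.66*w + 7.6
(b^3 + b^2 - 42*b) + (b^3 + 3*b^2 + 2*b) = 2*b^3 + 4*b^2 - 40*b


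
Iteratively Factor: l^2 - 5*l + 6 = (l - 2)*(l - 3)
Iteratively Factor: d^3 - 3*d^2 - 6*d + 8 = (d - 4)*(d^2 + d - 2) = (d - 4)*(d + 2)*(d - 1)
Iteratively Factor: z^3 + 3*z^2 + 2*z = (z + 1)*(z^2 + 2*z) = z*(z + 1)*(z + 2)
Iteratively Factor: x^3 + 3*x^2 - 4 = (x + 2)*(x^2 + x - 2) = (x - 1)*(x + 2)*(x + 2)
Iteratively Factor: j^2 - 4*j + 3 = (j - 1)*(j - 3)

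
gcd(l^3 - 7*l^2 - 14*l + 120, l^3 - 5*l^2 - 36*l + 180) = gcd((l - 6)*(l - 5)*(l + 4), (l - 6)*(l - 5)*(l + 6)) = l^2 - 11*l + 30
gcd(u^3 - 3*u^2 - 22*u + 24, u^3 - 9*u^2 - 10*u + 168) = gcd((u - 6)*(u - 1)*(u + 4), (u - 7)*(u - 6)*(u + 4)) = u^2 - 2*u - 24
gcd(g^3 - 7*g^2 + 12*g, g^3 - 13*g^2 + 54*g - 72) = g^2 - 7*g + 12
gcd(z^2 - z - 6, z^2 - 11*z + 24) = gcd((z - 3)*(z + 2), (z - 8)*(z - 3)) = z - 3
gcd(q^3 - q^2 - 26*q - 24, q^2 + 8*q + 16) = q + 4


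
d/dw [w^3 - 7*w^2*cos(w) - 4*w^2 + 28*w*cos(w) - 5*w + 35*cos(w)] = 7*w^2*sin(w) + 3*w^2 - 28*w*sin(w) - 14*w*cos(w) - 8*w - 35*sin(w) + 28*cos(w) - 5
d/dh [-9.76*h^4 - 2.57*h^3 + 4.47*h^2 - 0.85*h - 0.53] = -39.04*h^3 - 7.71*h^2 + 8.94*h - 0.85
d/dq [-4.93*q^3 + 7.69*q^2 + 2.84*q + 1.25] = -14.79*q^2 + 15.38*q + 2.84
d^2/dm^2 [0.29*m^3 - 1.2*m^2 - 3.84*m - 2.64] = 1.74*m - 2.4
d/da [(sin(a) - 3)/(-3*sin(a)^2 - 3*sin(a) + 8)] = (3*sin(a)^2 - 18*sin(a) - 1)*cos(a)/(3*sin(a)^2 + 3*sin(a) - 8)^2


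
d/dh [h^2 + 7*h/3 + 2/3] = 2*h + 7/3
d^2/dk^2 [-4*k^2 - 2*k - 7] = -8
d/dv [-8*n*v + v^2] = -8*n + 2*v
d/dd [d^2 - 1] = 2*d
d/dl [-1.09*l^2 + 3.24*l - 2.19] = 3.24 - 2.18*l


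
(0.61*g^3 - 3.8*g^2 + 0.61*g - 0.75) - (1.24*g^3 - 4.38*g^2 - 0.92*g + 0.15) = -0.63*g^3 + 0.58*g^2 + 1.53*g - 0.9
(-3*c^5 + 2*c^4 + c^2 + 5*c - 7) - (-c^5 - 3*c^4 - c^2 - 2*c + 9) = -2*c^5 + 5*c^4 + 2*c^2 + 7*c - 16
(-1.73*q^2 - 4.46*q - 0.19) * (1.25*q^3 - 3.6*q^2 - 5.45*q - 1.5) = -2.1625*q^5 + 0.653*q^4 + 25.247*q^3 + 27.586*q^2 + 7.7255*q + 0.285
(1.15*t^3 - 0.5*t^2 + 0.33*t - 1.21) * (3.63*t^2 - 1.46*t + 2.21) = 4.1745*t^5 - 3.494*t^4 + 4.4694*t^3 - 5.9791*t^2 + 2.4959*t - 2.6741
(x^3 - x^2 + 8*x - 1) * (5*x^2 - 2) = 5*x^5 - 5*x^4 + 38*x^3 - 3*x^2 - 16*x + 2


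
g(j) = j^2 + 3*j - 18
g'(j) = 2*j + 3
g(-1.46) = -20.25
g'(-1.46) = 0.08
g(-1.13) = -20.11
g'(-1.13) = 0.74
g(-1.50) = -20.25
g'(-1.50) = 0.00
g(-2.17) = -19.80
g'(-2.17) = -1.34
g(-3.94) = -14.30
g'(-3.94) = -4.88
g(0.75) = -15.19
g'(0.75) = 4.50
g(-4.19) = -13.01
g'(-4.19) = -5.38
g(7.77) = 65.68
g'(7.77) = 18.54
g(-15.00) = 162.00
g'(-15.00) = -27.00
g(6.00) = 36.00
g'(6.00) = 15.00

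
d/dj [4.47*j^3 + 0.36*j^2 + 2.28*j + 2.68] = 13.41*j^2 + 0.72*j + 2.28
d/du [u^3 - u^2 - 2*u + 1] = 3*u^2 - 2*u - 2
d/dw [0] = 0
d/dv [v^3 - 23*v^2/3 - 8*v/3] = 3*v^2 - 46*v/3 - 8/3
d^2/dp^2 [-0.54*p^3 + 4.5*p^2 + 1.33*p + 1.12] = 9.0 - 3.24*p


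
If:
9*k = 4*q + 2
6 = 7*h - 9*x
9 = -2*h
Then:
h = -9/2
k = 4*q/9 + 2/9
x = -25/6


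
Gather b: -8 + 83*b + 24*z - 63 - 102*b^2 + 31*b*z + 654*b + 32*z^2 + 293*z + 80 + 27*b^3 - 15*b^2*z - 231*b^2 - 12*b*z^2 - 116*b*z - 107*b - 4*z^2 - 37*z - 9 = 27*b^3 + b^2*(-15*z - 333) + b*(-12*z^2 - 85*z + 630) + 28*z^2 + 280*z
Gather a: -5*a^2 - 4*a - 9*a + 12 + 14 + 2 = -5*a^2 - 13*a + 28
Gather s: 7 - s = 7 - s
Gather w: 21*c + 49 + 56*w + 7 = 21*c + 56*w + 56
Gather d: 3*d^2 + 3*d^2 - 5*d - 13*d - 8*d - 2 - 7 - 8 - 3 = 6*d^2 - 26*d - 20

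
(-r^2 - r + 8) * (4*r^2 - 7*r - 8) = -4*r^4 + 3*r^3 + 47*r^2 - 48*r - 64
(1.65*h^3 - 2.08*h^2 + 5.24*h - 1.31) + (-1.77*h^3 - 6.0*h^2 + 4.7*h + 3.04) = -0.12*h^3 - 8.08*h^2 + 9.94*h + 1.73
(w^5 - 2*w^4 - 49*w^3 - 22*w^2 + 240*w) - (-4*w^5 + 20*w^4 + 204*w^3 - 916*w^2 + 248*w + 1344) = 5*w^5 - 22*w^4 - 253*w^3 + 894*w^2 - 8*w - 1344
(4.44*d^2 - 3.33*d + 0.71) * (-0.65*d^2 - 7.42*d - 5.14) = -2.886*d^4 - 30.7803*d^3 + 1.4255*d^2 + 11.848*d - 3.6494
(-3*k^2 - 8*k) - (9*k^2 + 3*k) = -12*k^2 - 11*k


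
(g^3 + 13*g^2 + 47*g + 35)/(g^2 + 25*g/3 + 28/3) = 3*(g^2 + 6*g + 5)/(3*g + 4)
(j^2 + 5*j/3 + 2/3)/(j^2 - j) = (3*j^2 + 5*j + 2)/(3*j*(j - 1))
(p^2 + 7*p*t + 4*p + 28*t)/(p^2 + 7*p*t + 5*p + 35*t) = (p + 4)/(p + 5)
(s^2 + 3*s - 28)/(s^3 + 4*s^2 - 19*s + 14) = (s - 4)/(s^2 - 3*s + 2)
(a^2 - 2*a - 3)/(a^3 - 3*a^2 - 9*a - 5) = (a - 3)/(a^2 - 4*a - 5)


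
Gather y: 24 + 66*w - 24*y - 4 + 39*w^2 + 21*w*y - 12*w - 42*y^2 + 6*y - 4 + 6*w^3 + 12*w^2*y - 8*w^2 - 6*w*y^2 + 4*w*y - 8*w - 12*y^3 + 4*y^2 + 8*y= 6*w^3 + 31*w^2 + 46*w - 12*y^3 + y^2*(-6*w - 38) + y*(12*w^2 + 25*w - 10) + 16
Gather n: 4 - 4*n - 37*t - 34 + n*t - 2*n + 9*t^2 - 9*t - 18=n*(t - 6) + 9*t^2 - 46*t - 48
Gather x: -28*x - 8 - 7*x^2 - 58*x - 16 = -7*x^2 - 86*x - 24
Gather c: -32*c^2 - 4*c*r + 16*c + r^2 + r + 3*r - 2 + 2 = -32*c^2 + c*(16 - 4*r) + r^2 + 4*r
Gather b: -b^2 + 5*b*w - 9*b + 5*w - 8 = -b^2 + b*(5*w - 9) + 5*w - 8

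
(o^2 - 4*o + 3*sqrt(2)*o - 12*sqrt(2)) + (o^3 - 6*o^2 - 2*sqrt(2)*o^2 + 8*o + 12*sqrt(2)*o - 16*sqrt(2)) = o^3 - 5*o^2 - 2*sqrt(2)*o^2 + 4*o + 15*sqrt(2)*o - 28*sqrt(2)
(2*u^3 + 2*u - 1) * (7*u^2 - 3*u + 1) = 14*u^5 - 6*u^4 + 16*u^3 - 13*u^2 + 5*u - 1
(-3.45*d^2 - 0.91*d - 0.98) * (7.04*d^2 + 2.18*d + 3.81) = -24.288*d^4 - 13.9274*d^3 - 22.0275*d^2 - 5.6035*d - 3.7338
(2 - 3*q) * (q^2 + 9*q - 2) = -3*q^3 - 25*q^2 + 24*q - 4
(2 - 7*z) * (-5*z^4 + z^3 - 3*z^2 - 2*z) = 35*z^5 - 17*z^4 + 23*z^3 + 8*z^2 - 4*z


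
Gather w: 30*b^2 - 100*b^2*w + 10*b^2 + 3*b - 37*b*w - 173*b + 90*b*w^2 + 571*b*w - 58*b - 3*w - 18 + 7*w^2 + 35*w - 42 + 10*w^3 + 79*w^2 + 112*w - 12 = 40*b^2 - 228*b + 10*w^3 + w^2*(90*b + 86) + w*(-100*b^2 + 534*b + 144) - 72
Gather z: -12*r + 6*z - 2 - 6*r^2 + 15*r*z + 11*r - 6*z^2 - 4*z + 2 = -6*r^2 - r - 6*z^2 + z*(15*r + 2)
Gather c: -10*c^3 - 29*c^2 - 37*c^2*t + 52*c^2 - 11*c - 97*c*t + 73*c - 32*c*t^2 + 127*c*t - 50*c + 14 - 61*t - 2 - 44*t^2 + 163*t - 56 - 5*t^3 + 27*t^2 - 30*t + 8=-10*c^3 + c^2*(23 - 37*t) + c*(-32*t^2 + 30*t + 12) - 5*t^3 - 17*t^2 + 72*t - 36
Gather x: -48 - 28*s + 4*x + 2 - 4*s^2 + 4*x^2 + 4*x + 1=-4*s^2 - 28*s + 4*x^2 + 8*x - 45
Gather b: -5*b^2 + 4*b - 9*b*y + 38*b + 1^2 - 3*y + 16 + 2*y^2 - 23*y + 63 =-5*b^2 + b*(42 - 9*y) + 2*y^2 - 26*y + 80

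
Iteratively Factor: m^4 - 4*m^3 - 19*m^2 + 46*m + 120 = (m + 3)*(m^3 - 7*m^2 + 2*m + 40) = (m - 5)*(m + 3)*(m^2 - 2*m - 8) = (m - 5)*(m - 4)*(m + 3)*(m + 2)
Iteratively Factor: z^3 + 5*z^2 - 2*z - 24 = (z + 3)*(z^2 + 2*z - 8) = (z + 3)*(z + 4)*(z - 2)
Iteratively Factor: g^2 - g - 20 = (g - 5)*(g + 4)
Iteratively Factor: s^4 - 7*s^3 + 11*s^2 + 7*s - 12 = (s + 1)*(s^3 - 8*s^2 + 19*s - 12) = (s - 1)*(s + 1)*(s^2 - 7*s + 12) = (s - 3)*(s - 1)*(s + 1)*(s - 4)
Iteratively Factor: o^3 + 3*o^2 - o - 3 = (o + 3)*(o^2 - 1) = (o + 1)*(o + 3)*(o - 1)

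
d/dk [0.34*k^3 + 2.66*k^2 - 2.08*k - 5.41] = 1.02*k^2 + 5.32*k - 2.08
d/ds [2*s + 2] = 2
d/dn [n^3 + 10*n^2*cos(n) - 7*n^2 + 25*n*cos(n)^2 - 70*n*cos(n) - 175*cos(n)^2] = -10*n^2*sin(n) + 3*n^2 + 70*n*sin(n) - 25*n*sin(2*n) + 20*n*cos(n) - 14*n + 175*sin(2*n) + 25*cos(n)^2 - 70*cos(n)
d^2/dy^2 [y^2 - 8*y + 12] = 2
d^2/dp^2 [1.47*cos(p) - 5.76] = -1.47*cos(p)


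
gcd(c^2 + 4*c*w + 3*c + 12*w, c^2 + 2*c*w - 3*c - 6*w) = 1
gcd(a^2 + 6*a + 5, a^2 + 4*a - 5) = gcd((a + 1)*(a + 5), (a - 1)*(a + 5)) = a + 5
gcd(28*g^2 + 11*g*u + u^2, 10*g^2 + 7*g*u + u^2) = 1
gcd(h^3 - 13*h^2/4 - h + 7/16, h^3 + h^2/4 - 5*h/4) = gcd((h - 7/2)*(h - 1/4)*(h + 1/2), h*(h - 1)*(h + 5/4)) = 1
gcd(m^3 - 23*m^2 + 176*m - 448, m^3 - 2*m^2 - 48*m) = m - 8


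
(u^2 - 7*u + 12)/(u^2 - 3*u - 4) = (u - 3)/(u + 1)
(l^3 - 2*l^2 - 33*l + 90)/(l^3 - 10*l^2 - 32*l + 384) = (l^2 - 8*l + 15)/(l^2 - 16*l + 64)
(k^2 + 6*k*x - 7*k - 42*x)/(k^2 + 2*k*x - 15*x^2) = (k^2 + 6*k*x - 7*k - 42*x)/(k^2 + 2*k*x - 15*x^2)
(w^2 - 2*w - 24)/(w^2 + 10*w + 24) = (w - 6)/(w + 6)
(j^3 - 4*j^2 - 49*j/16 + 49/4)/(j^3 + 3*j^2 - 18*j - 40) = (j^2 - 49/16)/(j^2 + 7*j + 10)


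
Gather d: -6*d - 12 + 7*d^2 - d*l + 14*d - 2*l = 7*d^2 + d*(8 - l) - 2*l - 12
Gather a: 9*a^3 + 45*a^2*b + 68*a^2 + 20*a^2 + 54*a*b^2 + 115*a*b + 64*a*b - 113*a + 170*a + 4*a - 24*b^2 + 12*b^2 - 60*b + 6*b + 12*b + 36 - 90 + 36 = 9*a^3 + a^2*(45*b + 88) + a*(54*b^2 + 179*b + 61) - 12*b^2 - 42*b - 18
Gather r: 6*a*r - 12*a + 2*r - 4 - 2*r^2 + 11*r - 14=-12*a - 2*r^2 + r*(6*a + 13) - 18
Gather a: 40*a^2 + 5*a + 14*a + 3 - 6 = 40*a^2 + 19*a - 3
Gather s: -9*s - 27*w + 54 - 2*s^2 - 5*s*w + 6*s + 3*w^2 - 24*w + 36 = -2*s^2 + s*(-5*w - 3) + 3*w^2 - 51*w + 90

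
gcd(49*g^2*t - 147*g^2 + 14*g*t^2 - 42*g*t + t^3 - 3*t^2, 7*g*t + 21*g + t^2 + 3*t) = 7*g + t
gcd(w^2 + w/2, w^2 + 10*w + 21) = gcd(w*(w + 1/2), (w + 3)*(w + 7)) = 1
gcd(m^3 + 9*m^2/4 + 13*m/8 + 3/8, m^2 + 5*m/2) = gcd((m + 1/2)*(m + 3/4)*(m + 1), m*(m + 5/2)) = 1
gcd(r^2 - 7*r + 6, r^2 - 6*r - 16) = 1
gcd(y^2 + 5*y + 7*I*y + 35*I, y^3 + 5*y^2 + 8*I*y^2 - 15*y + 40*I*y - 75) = y + 5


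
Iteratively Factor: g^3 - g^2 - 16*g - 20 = (g - 5)*(g^2 + 4*g + 4) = (g - 5)*(g + 2)*(g + 2)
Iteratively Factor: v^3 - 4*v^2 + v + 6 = (v - 2)*(v^2 - 2*v - 3) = (v - 3)*(v - 2)*(v + 1)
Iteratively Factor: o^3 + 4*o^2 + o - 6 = (o - 1)*(o^2 + 5*o + 6) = (o - 1)*(o + 2)*(o + 3)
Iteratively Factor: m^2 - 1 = (m - 1)*(m + 1)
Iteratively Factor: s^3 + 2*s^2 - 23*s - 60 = (s + 4)*(s^2 - 2*s - 15) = (s + 3)*(s + 4)*(s - 5)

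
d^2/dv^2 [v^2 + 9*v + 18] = 2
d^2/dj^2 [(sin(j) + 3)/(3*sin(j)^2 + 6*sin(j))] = (-sin(j)^2 - 10*sin(j) - 16 + 6/sin(j) + 36/sin(j)^2 + 24/sin(j)^3)/(3*(sin(j) + 2)^3)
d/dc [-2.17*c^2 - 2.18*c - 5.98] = -4.34*c - 2.18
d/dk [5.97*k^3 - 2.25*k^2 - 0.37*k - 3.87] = 17.91*k^2 - 4.5*k - 0.37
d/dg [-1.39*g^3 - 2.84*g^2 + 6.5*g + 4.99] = -4.17*g^2 - 5.68*g + 6.5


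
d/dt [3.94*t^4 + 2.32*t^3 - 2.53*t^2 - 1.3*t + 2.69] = 15.76*t^3 + 6.96*t^2 - 5.06*t - 1.3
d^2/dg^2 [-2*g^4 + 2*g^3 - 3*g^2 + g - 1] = -24*g^2 + 12*g - 6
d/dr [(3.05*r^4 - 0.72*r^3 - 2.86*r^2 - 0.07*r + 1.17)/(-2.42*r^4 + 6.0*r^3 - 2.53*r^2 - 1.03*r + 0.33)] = (16.5576*r^6 - 29.2754*r^5 + 9.0489*r^4 + 17.6748*r^3 - 19.0041*r^2 + 4.0326*r + 1.182)/(5.8564*r^8 - 29.04*r^7 + 48.2452*r^6 - 25.3748*r^5 - 7.5563*r^4 + 9.1718*r^3 - 0.6089*r^2 - 0.6798*r + 0.1089)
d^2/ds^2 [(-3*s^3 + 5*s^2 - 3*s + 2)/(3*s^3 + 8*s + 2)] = 2*(45*s^6 + 135*s^5 - 144*s^4 - 330*s^3 + 108*s^2 - 72*s + 196)/(27*s^9 + 216*s^7 + 54*s^6 + 576*s^5 + 288*s^4 + 548*s^3 + 384*s^2 + 96*s + 8)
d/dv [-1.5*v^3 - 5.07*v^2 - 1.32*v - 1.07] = -4.5*v^2 - 10.14*v - 1.32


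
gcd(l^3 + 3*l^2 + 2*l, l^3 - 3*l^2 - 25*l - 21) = l + 1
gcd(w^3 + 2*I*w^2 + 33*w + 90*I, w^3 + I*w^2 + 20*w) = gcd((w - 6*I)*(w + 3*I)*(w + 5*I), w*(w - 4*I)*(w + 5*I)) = w + 5*I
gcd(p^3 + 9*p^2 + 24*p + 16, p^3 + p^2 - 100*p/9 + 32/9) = p + 4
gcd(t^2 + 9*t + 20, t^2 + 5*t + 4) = t + 4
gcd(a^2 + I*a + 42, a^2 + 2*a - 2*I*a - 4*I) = 1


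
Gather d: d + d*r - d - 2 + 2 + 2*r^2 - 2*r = d*r + 2*r^2 - 2*r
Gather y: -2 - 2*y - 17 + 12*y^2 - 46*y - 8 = 12*y^2 - 48*y - 27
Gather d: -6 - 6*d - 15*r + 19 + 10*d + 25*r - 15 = 4*d + 10*r - 2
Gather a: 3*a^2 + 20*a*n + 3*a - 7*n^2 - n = 3*a^2 + a*(20*n + 3) - 7*n^2 - n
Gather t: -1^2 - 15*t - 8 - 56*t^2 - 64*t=-56*t^2 - 79*t - 9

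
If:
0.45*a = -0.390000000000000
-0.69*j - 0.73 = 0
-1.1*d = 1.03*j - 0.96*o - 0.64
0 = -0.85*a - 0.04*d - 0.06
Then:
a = -0.87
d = 16.92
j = -1.06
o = 17.58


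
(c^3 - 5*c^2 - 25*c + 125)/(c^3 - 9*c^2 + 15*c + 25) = (c + 5)/(c + 1)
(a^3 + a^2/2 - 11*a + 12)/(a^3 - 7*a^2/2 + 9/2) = (a^2 + 2*a - 8)/(a^2 - 2*a - 3)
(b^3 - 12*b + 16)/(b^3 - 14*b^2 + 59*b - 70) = (b^2 + 2*b - 8)/(b^2 - 12*b + 35)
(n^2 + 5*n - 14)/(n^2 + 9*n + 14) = (n - 2)/(n + 2)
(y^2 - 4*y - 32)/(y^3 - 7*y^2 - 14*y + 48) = (y + 4)/(y^2 + y - 6)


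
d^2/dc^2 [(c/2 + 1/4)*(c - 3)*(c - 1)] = 3*c - 7/2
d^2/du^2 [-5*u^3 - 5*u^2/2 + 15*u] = -30*u - 5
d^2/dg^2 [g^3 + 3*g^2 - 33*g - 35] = 6*g + 6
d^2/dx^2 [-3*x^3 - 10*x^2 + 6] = -18*x - 20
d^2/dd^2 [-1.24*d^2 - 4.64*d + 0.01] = -2.48000000000000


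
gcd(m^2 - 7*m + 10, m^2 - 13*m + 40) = m - 5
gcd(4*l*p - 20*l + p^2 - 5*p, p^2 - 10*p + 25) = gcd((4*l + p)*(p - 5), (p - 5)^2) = p - 5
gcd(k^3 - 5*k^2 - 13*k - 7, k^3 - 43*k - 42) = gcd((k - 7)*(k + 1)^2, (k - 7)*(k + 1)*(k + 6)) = k^2 - 6*k - 7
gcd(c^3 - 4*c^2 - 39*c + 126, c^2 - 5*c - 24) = 1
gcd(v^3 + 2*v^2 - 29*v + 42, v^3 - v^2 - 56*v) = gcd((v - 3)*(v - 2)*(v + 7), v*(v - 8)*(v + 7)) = v + 7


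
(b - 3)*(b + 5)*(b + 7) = b^3 + 9*b^2 - b - 105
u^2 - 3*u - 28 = (u - 7)*(u + 4)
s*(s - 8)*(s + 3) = s^3 - 5*s^2 - 24*s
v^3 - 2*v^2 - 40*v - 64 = (v - 8)*(v + 2)*(v + 4)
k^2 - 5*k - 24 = (k - 8)*(k + 3)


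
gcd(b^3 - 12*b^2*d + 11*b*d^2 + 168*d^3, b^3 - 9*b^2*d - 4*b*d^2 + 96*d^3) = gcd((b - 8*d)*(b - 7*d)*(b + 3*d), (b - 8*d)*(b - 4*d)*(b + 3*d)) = b^2 - 5*b*d - 24*d^2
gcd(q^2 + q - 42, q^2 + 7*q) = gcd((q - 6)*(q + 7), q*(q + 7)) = q + 7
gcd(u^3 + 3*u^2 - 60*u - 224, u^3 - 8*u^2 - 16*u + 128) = u^2 - 4*u - 32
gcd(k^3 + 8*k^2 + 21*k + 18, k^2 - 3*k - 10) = k + 2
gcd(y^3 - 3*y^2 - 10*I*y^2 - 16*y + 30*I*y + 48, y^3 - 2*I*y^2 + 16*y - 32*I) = y - 2*I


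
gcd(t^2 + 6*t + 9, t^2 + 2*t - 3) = t + 3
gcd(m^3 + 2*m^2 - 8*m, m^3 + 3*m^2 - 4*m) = m^2 + 4*m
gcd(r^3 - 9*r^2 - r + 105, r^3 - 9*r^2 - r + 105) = r^3 - 9*r^2 - r + 105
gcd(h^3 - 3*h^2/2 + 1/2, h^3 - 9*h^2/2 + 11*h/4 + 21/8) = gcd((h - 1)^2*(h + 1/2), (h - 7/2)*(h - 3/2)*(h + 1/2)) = h + 1/2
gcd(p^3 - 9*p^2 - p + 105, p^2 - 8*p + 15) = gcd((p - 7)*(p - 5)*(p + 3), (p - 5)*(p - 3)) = p - 5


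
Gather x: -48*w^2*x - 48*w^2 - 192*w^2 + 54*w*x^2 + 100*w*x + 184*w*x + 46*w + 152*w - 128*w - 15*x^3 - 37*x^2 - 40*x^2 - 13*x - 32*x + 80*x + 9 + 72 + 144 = -240*w^2 + 70*w - 15*x^3 + x^2*(54*w - 77) + x*(-48*w^2 + 284*w + 35) + 225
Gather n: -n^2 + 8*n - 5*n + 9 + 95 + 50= -n^2 + 3*n + 154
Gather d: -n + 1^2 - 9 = -n - 8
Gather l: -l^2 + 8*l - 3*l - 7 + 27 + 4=-l^2 + 5*l + 24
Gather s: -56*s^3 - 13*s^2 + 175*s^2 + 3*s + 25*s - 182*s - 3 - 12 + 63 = -56*s^3 + 162*s^2 - 154*s + 48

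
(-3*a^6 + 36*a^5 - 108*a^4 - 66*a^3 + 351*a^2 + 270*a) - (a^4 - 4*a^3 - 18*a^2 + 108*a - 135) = -3*a^6 + 36*a^5 - 109*a^4 - 62*a^3 + 369*a^2 + 162*a + 135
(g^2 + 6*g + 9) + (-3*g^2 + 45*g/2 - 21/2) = -2*g^2 + 57*g/2 - 3/2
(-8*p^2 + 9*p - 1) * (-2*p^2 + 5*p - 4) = 16*p^4 - 58*p^3 + 79*p^2 - 41*p + 4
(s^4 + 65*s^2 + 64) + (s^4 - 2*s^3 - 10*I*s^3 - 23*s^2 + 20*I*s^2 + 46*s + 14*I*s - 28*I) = 2*s^4 - 2*s^3 - 10*I*s^3 + 42*s^2 + 20*I*s^2 + 46*s + 14*I*s + 64 - 28*I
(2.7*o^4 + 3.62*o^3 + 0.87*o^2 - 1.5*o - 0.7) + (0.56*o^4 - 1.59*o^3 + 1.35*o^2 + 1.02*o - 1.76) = 3.26*o^4 + 2.03*o^3 + 2.22*o^2 - 0.48*o - 2.46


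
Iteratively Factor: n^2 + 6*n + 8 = (n + 4)*(n + 2)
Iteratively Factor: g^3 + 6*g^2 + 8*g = (g + 4)*(g^2 + 2*g) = (g + 2)*(g + 4)*(g)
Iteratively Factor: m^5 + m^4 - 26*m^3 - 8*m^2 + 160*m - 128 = (m - 4)*(m^4 + 5*m^3 - 6*m^2 - 32*m + 32) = (m - 4)*(m + 4)*(m^3 + m^2 - 10*m + 8) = (m - 4)*(m - 1)*(m + 4)*(m^2 + 2*m - 8) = (m - 4)*(m - 1)*(m + 4)^2*(m - 2)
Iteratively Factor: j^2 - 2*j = (j)*(j - 2)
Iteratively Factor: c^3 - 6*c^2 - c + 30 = (c - 5)*(c^2 - c - 6) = (c - 5)*(c - 3)*(c + 2)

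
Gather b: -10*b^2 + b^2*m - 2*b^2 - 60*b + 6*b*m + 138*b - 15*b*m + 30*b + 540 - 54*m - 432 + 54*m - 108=b^2*(m - 12) + b*(108 - 9*m)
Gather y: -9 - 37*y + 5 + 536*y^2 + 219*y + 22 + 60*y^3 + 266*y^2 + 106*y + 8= 60*y^3 + 802*y^2 + 288*y + 26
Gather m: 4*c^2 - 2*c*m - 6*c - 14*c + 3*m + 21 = 4*c^2 - 20*c + m*(3 - 2*c) + 21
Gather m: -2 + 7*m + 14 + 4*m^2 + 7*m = 4*m^2 + 14*m + 12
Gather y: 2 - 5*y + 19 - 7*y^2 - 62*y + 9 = -7*y^2 - 67*y + 30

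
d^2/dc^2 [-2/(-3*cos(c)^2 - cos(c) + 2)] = 2*(-36*sin(c)^4 + 43*sin(c)^2 + 37*cos(c)/4 - 9*cos(3*c)/4 + 7)/((cos(c) + 1)^3*(3*cos(c) - 2)^3)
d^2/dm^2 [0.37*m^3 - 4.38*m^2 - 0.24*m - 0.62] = 2.22*m - 8.76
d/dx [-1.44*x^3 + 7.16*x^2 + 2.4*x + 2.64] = -4.32*x^2 + 14.32*x + 2.4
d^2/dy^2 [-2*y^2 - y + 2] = -4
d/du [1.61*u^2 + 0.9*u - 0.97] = 3.22*u + 0.9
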